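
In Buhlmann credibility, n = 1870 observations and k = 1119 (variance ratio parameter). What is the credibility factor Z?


Z = n / (n + k)
= 1870 / (1870 + 1119)
= 1870 / 2989
= 0.6256


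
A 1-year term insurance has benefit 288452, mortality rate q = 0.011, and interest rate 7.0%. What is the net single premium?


NSP = benefit * q * v
v = 1/(1+i) = 0.934579
NSP = 288452 * 0.011 * 0.934579
= 2965.3944


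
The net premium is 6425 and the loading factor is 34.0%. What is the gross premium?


Gross = net * (1 + loading)
= 6425 * (1 + 0.34)
= 6425 * 1.34
= 8609.5


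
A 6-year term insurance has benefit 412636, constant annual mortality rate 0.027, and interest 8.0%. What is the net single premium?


NSP = benefit * sum_{k=0}^{n-1} k_p_x * q * v^(k+1)
With constant q=0.027, v=0.925926
Sum = 0.117405
NSP = 412636 * 0.117405
= 48445.3613


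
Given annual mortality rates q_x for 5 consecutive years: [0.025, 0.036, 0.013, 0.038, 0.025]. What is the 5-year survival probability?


p_k = 1 - q_k for each year
Survival = product of (1 - q_k)
= 0.975 * 0.964 * 0.987 * 0.962 * 0.975
= 0.8701


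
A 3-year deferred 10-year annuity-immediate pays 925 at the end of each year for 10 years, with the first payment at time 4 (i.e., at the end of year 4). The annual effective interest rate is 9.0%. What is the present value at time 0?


PV at time 3 of the 10-year annuity-immediate:
a_n = 925 * (1-(1+0.09)^(-10))/0.09 = 5936.3334
Discount back 3 years to time 0:
PV = 5936.3334 * (1+0.09)^(-3)
= 5936.3334 * 0.772183
= 4583.9386


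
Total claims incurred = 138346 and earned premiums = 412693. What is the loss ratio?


Loss ratio = claims / premiums
= 138346 / 412693
= 0.3352


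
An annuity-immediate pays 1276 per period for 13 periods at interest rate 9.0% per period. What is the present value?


PV = PMT * (1 - (1+i)^(-n)) / i
= 1276 * (1 - (1+0.09)^(-13)) / 0.09
= 1276 * (1 - 0.326179) / 0.09
= 1276 * 7.486904
= 9553.2894


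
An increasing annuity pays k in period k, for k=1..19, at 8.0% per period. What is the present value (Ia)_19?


(Ia)_n = sum_{k=1}^{n} k * v^k, v = 1/(1+i)
v = 0.925926
Sum computed term by term:
(Ia)_19 = 74.617


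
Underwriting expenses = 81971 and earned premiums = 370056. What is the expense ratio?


Expense ratio = expenses / premiums
= 81971 / 370056
= 0.2215


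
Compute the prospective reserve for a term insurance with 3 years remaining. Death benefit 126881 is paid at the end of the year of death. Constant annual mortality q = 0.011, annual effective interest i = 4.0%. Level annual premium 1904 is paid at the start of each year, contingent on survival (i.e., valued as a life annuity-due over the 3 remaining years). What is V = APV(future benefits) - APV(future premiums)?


v = 1/(1+i) = 0.961538
APV(future benefits) per unit = sum_{k=0}^{2} k_p_x * q * v^(k+1) = 0.0302
APV(future benefits) = 126881 * 0.0302 = 3831.8286
Life annuity-due factor ä_{x:3} = sum_{k=0}^{2} k_p_x * v^k = 2.855289
APV(future premiums) = 1904 * 2.855289 = 5436.471
V = 3831.8286 - 5436.471
= -1604.6424


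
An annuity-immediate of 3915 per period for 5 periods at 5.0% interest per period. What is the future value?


FV = PMT * ((1+i)^n - 1) / i
= 3915 * ((1.05)^5 - 1) / 0.05
= 3915 * (1.276282 - 1) / 0.05
= 21632.8463


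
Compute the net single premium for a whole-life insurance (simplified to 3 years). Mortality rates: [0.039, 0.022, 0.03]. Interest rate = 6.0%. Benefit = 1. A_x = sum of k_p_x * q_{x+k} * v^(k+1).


v = 0.943396
Year 0: k_p_x=1.0, q=0.039, term=0.036792
Year 1: k_p_x=0.961, q=0.022, term=0.018816
Year 2: k_p_x=0.939858, q=0.03, term=0.023674
A_x = 0.0793


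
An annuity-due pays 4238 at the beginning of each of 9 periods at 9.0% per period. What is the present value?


PV_due = PMT * (1-(1+i)^(-n))/i * (1+i)
PV_immediate = 25407.8563
PV_due = 25407.8563 * 1.09
= 27694.5634


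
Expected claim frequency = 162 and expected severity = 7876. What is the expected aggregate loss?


E[S] = E[N] * E[X]
= 162 * 7876
= 1.2759e+06


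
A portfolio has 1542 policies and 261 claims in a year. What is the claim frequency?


frequency = claims / policies
= 261 / 1542
= 0.1693


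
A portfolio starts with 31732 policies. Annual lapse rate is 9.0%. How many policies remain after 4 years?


remaining = initial * (1 - lapse)^years
= 31732 * (1 - 0.09)^4
= 31732 * 0.68575
= 21760.2066


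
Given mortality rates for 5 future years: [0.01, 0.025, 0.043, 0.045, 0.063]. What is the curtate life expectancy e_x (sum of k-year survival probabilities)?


e_x = sum_{k=1}^{n} k_p_x
k_p_x values:
  1_p_x = 0.99
  2_p_x = 0.96525
  3_p_x = 0.923744
  4_p_x = 0.882176
  5_p_x = 0.826599
e_x = 4.5878


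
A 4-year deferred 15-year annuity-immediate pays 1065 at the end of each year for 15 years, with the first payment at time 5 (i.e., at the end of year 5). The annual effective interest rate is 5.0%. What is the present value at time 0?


PV at time 4 of the 15-year annuity-immediate:
a_n = 1065 * (1-(1+0.05)^(-15))/0.05 = 11054.3358
Discount back 4 years to time 0:
PV = 11054.3358 * (1+0.05)^(-4)
= 11054.3358 * 0.822702
= 9094.4294


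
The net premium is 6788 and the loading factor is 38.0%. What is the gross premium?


Gross = net * (1 + loading)
= 6788 * (1 + 0.38)
= 6788 * 1.38
= 9367.44


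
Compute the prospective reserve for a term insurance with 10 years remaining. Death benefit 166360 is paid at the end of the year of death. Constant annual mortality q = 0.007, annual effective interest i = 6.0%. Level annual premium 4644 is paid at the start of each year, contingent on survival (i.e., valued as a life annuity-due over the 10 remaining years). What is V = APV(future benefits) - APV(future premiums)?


v = 1/(1+i) = 0.943396
APV(future benefits) per unit = sum_{k=0}^{9} k_p_x * q * v^(k+1) = 0.050095
APV(future benefits) = 166360 * 0.050095 = 8333.8665
Life annuity-due factor ä_{x:10} = sum_{k=0}^{9} k_p_x * v^k = 7.585871
APV(future premiums) = 4644 * 7.585871 = 35228.7851
V = 8333.8665 - 35228.7851
= -26894.9185


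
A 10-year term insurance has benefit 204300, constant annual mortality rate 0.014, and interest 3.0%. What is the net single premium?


NSP = benefit * sum_{k=0}^{n-1} k_p_x * q * v^(k+1)
With constant q=0.014, v=0.970874
Sum = 0.112559
NSP = 204300 * 0.112559
= 22995.7114


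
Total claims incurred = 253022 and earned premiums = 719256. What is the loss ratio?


Loss ratio = claims / premiums
= 253022 / 719256
= 0.3518


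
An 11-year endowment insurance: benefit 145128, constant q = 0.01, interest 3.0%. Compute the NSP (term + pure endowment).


Term component = 12814.3886
Pure endowment = 11_p_x * v^11 * benefit = 0.895338 * 0.722421 * 145128 = 93870.4455
NSP = 106684.8341


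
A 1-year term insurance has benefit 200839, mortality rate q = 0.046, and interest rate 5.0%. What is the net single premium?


NSP = benefit * q * v
v = 1/(1+i) = 0.952381
NSP = 200839 * 0.046 * 0.952381
= 8798.661


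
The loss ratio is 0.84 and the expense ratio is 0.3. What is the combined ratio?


Combined ratio = loss ratio + expense ratio
= 0.84 + 0.3
= 1.14


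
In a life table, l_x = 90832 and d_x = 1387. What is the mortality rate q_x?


q_x = d_x / l_x
= 1387 / 90832
= 0.0153


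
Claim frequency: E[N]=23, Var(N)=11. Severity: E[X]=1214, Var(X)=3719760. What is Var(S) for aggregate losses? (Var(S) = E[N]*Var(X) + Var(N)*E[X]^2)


Var(S) = E[N]*Var(X) + Var(N)*E[X]^2
= 23*3719760 + 11*1214^2
= 85554480 + 16211756
= 1.0177e+08


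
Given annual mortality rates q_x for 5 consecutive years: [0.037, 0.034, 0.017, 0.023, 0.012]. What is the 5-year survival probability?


p_k = 1 - q_k for each year
Survival = product of (1 - q_k)
= 0.963 * 0.966 * 0.983 * 0.977 * 0.988
= 0.8827


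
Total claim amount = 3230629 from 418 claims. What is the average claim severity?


severity = total / number
= 3230629 / 418
= 7728.7775


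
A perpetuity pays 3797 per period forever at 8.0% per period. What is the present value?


PV = PMT / i
= 3797 / 0.08
= 47462.5


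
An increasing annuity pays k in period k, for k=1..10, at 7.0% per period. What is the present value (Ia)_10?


(Ia)_n = sum_{k=1}^{n} k * v^k, v = 1/(1+i)
v = 0.934579
Sum computed term by term:
(Ia)_10 = 34.7391


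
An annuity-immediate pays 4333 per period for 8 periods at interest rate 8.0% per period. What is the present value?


PV = PMT * (1 - (1+i)^(-n)) / i
= 4333 * (1 - (1+0.08)^(-8)) / 0.08
= 4333 * (1 - 0.540269) / 0.08
= 4333 * 5.746639
= 24900.1865


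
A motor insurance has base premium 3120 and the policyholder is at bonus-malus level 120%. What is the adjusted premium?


adjusted = base * BM_level / 100
= 3120 * 120 / 100
= 3120 * 1.2
= 3744.0


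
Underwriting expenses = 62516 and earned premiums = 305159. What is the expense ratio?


Expense ratio = expenses / premiums
= 62516 / 305159
= 0.2049


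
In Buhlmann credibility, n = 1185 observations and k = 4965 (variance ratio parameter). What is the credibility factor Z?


Z = n / (n + k)
= 1185 / (1185 + 4965)
= 1185 / 6150
= 0.1927


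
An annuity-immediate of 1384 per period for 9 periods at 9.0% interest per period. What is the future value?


FV = PMT * ((1+i)^n - 1) / i
= 1384 * ((1.09)^9 - 1) / 0.09
= 1384 * (2.171893 - 1) / 0.09
= 18021.1144


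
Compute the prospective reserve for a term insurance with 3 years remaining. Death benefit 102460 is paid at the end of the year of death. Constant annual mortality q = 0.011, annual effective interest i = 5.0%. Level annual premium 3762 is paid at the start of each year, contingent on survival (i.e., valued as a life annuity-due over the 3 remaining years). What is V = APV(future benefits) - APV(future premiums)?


v = 1/(1+i) = 0.952381
APV(future benefits) per unit = sum_{k=0}^{2} k_p_x * q * v^(k+1) = 0.029638
APV(future benefits) = 102460 * 0.029638 = 3036.7176
Life annuity-due factor ä_{x:3} = sum_{k=0}^{2} k_p_x * v^k = 2.829089
APV(future premiums) = 3762 * 2.829089 = 10643.0341
V = 3036.7176 - 10643.0341
= -7606.3165


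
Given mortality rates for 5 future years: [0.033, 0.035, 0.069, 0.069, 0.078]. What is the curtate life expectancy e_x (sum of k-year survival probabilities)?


e_x = sum_{k=1}^{n} k_p_x
k_p_x values:
  1_p_x = 0.967
  2_p_x = 0.933155
  3_p_x = 0.868767
  4_p_x = 0.808822
  5_p_x = 0.745734
e_x = 4.3235


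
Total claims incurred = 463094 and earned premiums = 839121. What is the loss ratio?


Loss ratio = claims / premiums
= 463094 / 839121
= 0.5519


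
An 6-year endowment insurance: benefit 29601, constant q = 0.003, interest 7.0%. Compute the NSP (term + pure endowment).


Term component = 420.3695
Pure endowment = 6_p_x * v^6 * benefit = 0.982134 * 0.666342 * 29601 = 19372.0092
NSP = 19792.3787


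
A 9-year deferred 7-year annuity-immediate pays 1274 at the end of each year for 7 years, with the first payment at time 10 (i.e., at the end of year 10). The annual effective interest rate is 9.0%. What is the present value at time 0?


PV at time 9 of the 7-year annuity-immediate:
a_n = 1274 * (1-(1+0.09)^(-7))/0.09 = 6411.9819
Discount back 9 years to time 0:
PV = 6411.9819 * (1+0.09)^(-9)
= 6411.9819 * 0.460428
= 2952.2546


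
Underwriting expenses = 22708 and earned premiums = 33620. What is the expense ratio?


Expense ratio = expenses / premiums
= 22708 / 33620
= 0.6754


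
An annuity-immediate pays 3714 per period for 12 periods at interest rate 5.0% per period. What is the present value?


PV = PMT * (1 - (1+i)^(-n)) / i
= 3714 * (1 - (1+0.05)^(-12)) / 0.05
= 3714 * (1 - 0.556837) / 0.05
= 3714 * 8.863252
= 32918.1166


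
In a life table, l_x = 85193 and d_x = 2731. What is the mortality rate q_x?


q_x = d_x / l_x
= 2731 / 85193
= 0.0321


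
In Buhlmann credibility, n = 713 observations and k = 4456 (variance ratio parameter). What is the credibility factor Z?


Z = n / (n + k)
= 713 / (713 + 4456)
= 713 / 5169
= 0.1379


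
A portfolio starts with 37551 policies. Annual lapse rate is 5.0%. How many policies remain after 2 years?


remaining = initial * (1 - lapse)^years
= 37551 * (1 - 0.05)^2
= 37551 * 0.9025
= 33889.7775


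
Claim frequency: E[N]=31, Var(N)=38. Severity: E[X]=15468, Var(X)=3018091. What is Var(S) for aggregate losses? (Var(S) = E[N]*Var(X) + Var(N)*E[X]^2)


Var(S) = E[N]*Var(X) + Var(N)*E[X]^2
= 31*3018091 + 38*15468^2
= 93560821 + 9091842912
= 9.1854e+09


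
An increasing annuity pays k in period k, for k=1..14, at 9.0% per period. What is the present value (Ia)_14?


(Ia)_n = sum_{k=1}^{n} k * v^k, v = 1/(1+i)
v = 0.917431
Sum computed term by term:
(Ia)_14 = 47.7495


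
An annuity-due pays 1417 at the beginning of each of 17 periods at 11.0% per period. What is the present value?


PV_due = PMT * (1-(1+i)^(-n))/i * (1+i)
PV_immediate = 10696.6417
PV_due = 10696.6417 * 1.11
= 11873.2722


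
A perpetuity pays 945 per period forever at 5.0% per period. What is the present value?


PV = PMT / i
= 945 / 0.05
= 18900.0


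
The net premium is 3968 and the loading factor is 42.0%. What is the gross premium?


Gross = net * (1 + loading)
= 3968 * (1 + 0.42)
= 3968 * 1.42
= 5634.56


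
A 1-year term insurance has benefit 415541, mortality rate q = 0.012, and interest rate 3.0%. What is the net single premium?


NSP = benefit * q * v
v = 1/(1+i) = 0.970874
NSP = 415541 * 0.012 * 0.970874
= 4841.2544


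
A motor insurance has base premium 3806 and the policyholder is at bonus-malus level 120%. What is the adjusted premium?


adjusted = base * BM_level / 100
= 3806 * 120 / 100
= 3806 * 1.2
= 4567.2


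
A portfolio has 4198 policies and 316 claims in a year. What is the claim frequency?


frequency = claims / policies
= 316 / 4198
= 0.0753


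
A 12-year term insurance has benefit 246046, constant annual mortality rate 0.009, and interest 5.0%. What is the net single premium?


NSP = benefit * sum_{k=0}^{n-1} k_p_x * q * v^(k+1)
With constant q=0.009, v=0.952381
Sum = 0.076334
NSP = 246046 * 0.076334
= 18781.6722


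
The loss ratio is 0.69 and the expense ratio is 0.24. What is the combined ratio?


Combined ratio = loss ratio + expense ratio
= 0.69 + 0.24
= 0.93


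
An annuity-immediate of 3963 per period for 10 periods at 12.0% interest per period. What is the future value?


FV = PMT * ((1+i)^n - 1) / i
= 3963 * ((1.12)^10 - 1) / 0.12
= 3963 * (3.105848 - 1) / 0.12
= 69545.6371


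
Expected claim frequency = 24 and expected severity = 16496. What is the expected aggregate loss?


E[S] = E[N] * E[X]
= 24 * 16496
= 395904


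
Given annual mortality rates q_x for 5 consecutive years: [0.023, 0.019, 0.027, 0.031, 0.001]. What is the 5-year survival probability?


p_k = 1 - q_k for each year
Survival = product of (1 - q_k)
= 0.977 * 0.981 * 0.973 * 0.969 * 0.999
= 0.9027


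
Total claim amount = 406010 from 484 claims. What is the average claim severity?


severity = total / number
= 406010 / 484
= 838.8636


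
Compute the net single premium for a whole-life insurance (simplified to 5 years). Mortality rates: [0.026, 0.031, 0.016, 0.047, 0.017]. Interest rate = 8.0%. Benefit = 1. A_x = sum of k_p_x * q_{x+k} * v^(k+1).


v = 0.925926
Year 0: k_p_x=1.0, q=0.026, term=0.024074
Year 1: k_p_x=0.974, q=0.031, term=0.025886
Year 2: k_p_x=0.943806, q=0.016, term=0.011988
Year 3: k_p_x=0.928705, q=0.047, term=0.032083
Year 4: k_p_x=0.885056, q=0.017, term=0.01024
A_x = 0.1043


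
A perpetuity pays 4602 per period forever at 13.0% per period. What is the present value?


PV = PMT / i
= 4602 / 0.13
= 35400.0


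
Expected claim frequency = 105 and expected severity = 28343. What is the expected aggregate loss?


E[S] = E[N] * E[X]
= 105 * 28343
= 2.9760e+06


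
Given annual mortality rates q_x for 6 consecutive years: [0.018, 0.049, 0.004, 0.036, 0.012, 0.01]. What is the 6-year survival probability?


p_k = 1 - q_k for each year
Survival = product of (1 - q_k)
= 0.982 * 0.951 * 0.996 * 0.964 * 0.988 * 0.99
= 0.877


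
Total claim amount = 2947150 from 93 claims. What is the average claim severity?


severity = total / number
= 2947150 / 93
= 31689.7849


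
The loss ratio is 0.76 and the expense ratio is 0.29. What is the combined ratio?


Combined ratio = loss ratio + expense ratio
= 0.76 + 0.29
= 1.05


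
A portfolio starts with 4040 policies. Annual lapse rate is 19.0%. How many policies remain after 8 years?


remaining = initial * (1 - lapse)^years
= 4040 * (1 - 0.19)^8
= 4040 * 0.185302
= 748.6202


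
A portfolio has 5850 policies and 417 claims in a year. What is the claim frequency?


frequency = claims / policies
= 417 / 5850
= 0.0713


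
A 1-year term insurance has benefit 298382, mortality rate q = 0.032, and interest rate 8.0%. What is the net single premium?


NSP = benefit * q * v
v = 1/(1+i) = 0.925926
NSP = 298382 * 0.032 * 0.925926
= 8840.9481


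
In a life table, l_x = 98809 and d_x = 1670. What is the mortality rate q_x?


q_x = d_x / l_x
= 1670 / 98809
= 0.0169


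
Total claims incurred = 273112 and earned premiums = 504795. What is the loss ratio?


Loss ratio = claims / premiums
= 273112 / 504795
= 0.541


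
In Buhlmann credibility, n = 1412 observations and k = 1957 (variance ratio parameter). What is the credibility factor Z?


Z = n / (n + k)
= 1412 / (1412 + 1957)
= 1412 / 3369
= 0.4191


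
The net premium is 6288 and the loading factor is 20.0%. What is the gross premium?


Gross = net * (1 + loading)
= 6288 * (1 + 0.2)
= 6288 * 1.2
= 7545.6


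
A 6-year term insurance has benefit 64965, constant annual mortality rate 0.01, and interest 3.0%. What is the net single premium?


NSP = benefit * sum_{k=0}^{n-1} k_p_x * q * v^(k+1)
With constant q=0.01, v=0.970874
Sum = 0.052881
NSP = 64965 * 0.052881
= 3435.4336


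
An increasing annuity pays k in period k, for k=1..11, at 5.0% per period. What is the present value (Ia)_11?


(Ia)_n = sum_{k=1}^{n} k * v^k, v = 1/(1+i)
v = 0.952381
Sum computed term by term:
(Ia)_11 = 45.8053


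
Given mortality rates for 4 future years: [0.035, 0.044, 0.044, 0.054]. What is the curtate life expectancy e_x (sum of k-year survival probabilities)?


e_x = sum_{k=1}^{n} k_p_x
k_p_x values:
  1_p_x = 0.965
  2_p_x = 0.92254
  3_p_x = 0.881948
  4_p_x = 0.834323
e_x = 3.6038


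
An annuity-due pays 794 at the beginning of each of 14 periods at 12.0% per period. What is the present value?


PV_due = PMT * (1-(1+i)^(-n))/i * (1+i)
PV_immediate = 5262.7656
PV_due = 5262.7656 * 1.12
= 5894.2974


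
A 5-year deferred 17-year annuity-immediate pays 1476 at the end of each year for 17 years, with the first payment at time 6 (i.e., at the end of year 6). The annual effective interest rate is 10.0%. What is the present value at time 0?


PV at time 5 of the 17-year annuity-immediate:
a_n = 1476 * (1-(1+0.1)^(-17))/0.1 = 11839.8127
Discount back 5 years to time 0:
PV = 11839.8127 * (1+0.1)^(-5)
= 11839.8127 * 0.620921
= 7351.5922


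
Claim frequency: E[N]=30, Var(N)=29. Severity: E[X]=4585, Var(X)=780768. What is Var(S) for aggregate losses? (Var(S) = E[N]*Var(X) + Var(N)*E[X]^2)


Var(S) = E[N]*Var(X) + Var(N)*E[X]^2
= 30*780768 + 29*4585^2
= 23423040 + 609644525
= 6.3307e+08


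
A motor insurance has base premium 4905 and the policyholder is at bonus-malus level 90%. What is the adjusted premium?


adjusted = base * BM_level / 100
= 4905 * 90 / 100
= 4905 * 0.9
= 4414.5


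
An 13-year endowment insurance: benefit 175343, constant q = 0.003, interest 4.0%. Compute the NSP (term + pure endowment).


Term component = 5167.7004
Pure endowment = 13_p_x * v^13 * benefit = 0.961694 * 0.600574 * 175343 = 101272.628
NSP = 106440.3284


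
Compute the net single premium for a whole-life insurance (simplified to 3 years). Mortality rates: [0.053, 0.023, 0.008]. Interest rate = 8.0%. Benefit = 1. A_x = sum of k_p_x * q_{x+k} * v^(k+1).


v = 0.925926
Year 0: k_p_x=1.0, q=0.053, term=0.049074
Year 1: k_p_x=0.947, q=0.023, term=0.018674
Year 2: k_p_x=0.925219, q=0.008, term=0.005876
A_x = 0.0736


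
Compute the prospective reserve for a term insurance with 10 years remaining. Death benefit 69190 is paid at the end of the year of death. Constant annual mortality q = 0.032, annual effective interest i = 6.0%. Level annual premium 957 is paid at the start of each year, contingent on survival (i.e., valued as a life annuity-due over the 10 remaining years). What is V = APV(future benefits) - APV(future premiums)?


v = 1/(1+i) = 0.943396
APV(future benefits) per unit = sum_{k=0}^{9} k_p_x * q * v^(k+1) = 0.207526
APV(future benefits) = 69190 * 0.207526 = 14358.7434
Life annuity-due factor ä_{x:10} = sum_{k=0}^{9} k_p_x * v^k = 6.874308
APV(future premiums) = 957 * 6.874308 = 6578.7128
V = 14358.7434 - 6578.7128
= 7780.0306


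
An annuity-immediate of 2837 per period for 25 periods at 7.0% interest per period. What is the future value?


FV = PMT * ((1+i)^n - 1) / i
= 2837 * ((1.07)^25 - 1) / 0.07
= 2837 * (5.427433 - 1) / 0.07
= 179437.52


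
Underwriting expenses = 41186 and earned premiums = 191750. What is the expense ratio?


Expense ratio = expenses / premiums
= 41186 / 191750
= 0.2148


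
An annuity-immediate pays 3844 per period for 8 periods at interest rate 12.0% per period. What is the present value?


PV = PMT * (1 - (1+i)^(-n)) / i
= 3844 * (1 - (1+0.12)^(-8)) / 0.12
= 3844 * (1 - 0.403883) / 0.12
= 3844 * 4.96764
= 19095.6073


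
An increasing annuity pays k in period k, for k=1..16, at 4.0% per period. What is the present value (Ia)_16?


(Ia)_n = sum_{k=1}^{n} k * v^k, v = 1/(1+i)
v = 0.961538
Sum computed term by term:
(Ia)_16 = 89.3964


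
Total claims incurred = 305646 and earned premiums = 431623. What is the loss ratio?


Loss ratio = claims / premiums
= 305646 / 431623
= 0.7081


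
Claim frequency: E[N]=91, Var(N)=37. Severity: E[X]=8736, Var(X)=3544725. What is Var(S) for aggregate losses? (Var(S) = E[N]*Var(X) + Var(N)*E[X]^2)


Var(S) = E[N]*Var(X) + Var(N)*E[X]^2
= 91*3544725 + 37*8736^2
= 322569975 + 2823754752
= 3.1463e+09


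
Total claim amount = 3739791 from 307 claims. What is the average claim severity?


severity = total / number
= 3739791 / 307
= 12181.7296


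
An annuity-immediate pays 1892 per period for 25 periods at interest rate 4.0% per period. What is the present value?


PV = PMT * (1 - (1+i)^(-n)) / i
= 1892 * (1 - (1+0.04)^(-25)) / 0.04
= 1892 * (1 - 0.375117) / 0.04
= 1892 * 15.62208
= 29556.9753


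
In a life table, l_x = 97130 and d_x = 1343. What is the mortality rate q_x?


q_x = d_x / l_x
= 1343 / 97130
= 0.0138


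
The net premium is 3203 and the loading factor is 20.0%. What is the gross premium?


Gross = net * (1 + loading)
= 3203 * (1 + 0.2)
= 3203 * 1.2
= 3843.6


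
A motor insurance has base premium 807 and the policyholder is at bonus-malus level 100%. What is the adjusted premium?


adjusted = base * BM_level / 100
= 807 * 100 / 100
= 807 * 1.0
= 807.0


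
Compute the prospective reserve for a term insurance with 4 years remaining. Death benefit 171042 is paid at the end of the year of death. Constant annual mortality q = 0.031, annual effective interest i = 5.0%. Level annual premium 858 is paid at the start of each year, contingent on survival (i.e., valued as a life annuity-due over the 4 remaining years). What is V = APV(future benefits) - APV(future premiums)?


v = 1/(1+i) = 0.952381
APV(future benefits) per unit = sum_{k=0}^{3} k_p_x * q * v^(k+1) = 0.105119
APV(future benefits) = 171042 * 0.105119 = 17979.7923
Life annuity-due factor ä_{x:4} = sum_{k=0}^{3} k_p_x * v^k = 3.560488
APV(future premiums) = 858 * 3.560488 = 3054.8986
V = 17979.7923 - 3054.8986
= 14924.8937


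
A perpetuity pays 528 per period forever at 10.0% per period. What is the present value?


PV = PMT / i
= 528 / 0.1
= 5280.0


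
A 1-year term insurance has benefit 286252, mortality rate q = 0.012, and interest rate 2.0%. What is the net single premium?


NSP = benefit * q * v
v = 1/(1+i) = 0.980392
NSP = 286252 * 0.012 * 0.980392
= 3367.6706


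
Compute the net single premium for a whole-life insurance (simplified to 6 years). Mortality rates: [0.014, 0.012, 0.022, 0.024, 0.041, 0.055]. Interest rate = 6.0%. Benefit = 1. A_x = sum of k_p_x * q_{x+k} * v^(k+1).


v = 0.943396
Year 0: k_p_x=1.0, q=0.014, term=0.013208
Year 1: k_p_x=0.986, q=0.012, term=0.01053
Year 2: k_p_x=0.974168, q=0.022, term=0.017994
Year 3: k_p_x=0.952736, q=0.024, term=0.018112
Year 4: k_p_x=0.929871, q=0.041, term=0.028489
Year 5: k_p_x=0.891746, q=0.055, term=0.034576
A_x = 0.1229


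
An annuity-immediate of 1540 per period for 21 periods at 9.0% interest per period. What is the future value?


FV = PMT * ((1+i)^n - 1) / i
= 1540 * ((1.09)^21 - 1) / 0.09
= 1540 * (6.108808 - 1) / 0.09
= 87417.3768


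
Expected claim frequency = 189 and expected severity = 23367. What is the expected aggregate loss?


E[S] = E[N] * E[X]
= 189 * 23367
= 4.4164e+06


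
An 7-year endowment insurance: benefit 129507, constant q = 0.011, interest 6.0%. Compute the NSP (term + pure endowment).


Term component = 7714.6466
Pure endowment = 7_p_x * v^7 * benefit = 0.925495 * 0.665057 * 129507 = 79712.4628
NSP = 87427.1094


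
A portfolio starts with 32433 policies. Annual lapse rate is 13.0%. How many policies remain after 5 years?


remaining = initial * (1 - lapse)^years
= 32433 * (1 - 0.13)^5
= 32433 * 0.498421
= 16165.2857


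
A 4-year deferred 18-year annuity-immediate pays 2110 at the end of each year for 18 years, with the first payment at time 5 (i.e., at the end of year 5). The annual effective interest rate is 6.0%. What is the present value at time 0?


PV at time 4 of the 18-year annuity-immediate:
a_n = 2110 * (1-(1+0.06)^(-18))/0.06 = 22846.2433
Discount back 4 years to time 0:
PV = 22846.2433 * (1+0.06)^(-4)
= 22846.2433 * 0.792094
= 18096.3646


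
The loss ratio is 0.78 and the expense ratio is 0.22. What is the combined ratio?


Combined ratio = loss ratio + expense ratio
= 0.78 + 0.22
= 1.0


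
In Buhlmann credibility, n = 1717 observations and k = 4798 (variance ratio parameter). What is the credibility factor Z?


Z = n / (n + k)
= 1717 / (1717 + 4798)
= 1717 / 6515
= 0.2635


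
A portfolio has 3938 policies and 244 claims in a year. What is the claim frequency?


frequency = claims / policies
= 244 / 3938
= 0.062


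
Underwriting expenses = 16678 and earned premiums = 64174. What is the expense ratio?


Expense ratio = expenses / premiums
= 16678 / 64174
= 0.2599


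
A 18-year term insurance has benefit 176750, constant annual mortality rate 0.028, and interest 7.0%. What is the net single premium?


NSP = benefit * sum_{k=0}^{n-1} k_p_x * q * v^(k+1)
With constant q=0.028, v=0.934579
Sum = 0.235013
NSP = 176750 * 0.235013
= 41538.5941


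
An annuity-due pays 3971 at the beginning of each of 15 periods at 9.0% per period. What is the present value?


PV_due = PMT * (1-(1+i)^(-n))/i * (1+i)
PV_immediate = 32008.9938
PV_due = 32008.9938 * 1.09
= 34889.8032


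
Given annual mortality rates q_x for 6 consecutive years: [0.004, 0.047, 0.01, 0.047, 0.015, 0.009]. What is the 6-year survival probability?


p_k = 1 - q_k for each year
Survival = product of (1 - q_k)
= 0.996 * 0.953 * 0.99 * 0.953 * 0.985 * 0.991
= 0.8742


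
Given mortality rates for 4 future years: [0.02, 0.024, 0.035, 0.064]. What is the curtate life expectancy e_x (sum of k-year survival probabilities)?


e_x = sum_{k=1}^{n} k_p_x
k_p_x values:
  1_p_x = 0.98
  2_p_x = 0.95648
  3_p_x = 0.923003
  4_p_x = 0.863931
e_x = 3.7234


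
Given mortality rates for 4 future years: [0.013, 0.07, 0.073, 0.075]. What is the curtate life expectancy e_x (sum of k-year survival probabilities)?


e_x = sum_{k=1}^{n} k_p_x
k_p_x values:
  1_p_x = 0.987
  2_p_x = 0.91791
  3_p_x = 0.850903
  4_p_x = 0.787085
e_x = 3.5429


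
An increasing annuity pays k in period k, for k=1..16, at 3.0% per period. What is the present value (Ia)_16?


(Ia)_n = sum_{k=1}^{n} k * v^k, v = 1/(1+i)
v = 0.970874
Sum computed term by term:
(Ia)_16 = 98.9088


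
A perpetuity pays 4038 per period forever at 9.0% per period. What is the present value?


PV = PMT / i
= 4038 / 0.09
= 44866.6667


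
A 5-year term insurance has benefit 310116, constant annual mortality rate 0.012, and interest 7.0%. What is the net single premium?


NSP = benefit * sum_{k=0}^{n-1} k_p_x * q * v^(k+1)
With constant q=0.012, v=0.934579
Sum = 0.048114
NSP = 310116 * 0.048114
= 14920.9003


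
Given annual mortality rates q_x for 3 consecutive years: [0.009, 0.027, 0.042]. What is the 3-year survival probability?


p_k = 1 - q_k for each year
Survival = product of (1 - q_k)
= 0.991 * 0.973 * 0.958
= 0.9237


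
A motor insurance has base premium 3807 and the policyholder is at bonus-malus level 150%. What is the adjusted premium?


adjusted = base * BM_level / 100
= 3807 * 150 / 100
= 3807 * 1.5
= 5710.5


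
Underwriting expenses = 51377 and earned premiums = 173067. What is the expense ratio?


Expense ratio = expenses / premiums
= 51377 / 173067
= 0.2969


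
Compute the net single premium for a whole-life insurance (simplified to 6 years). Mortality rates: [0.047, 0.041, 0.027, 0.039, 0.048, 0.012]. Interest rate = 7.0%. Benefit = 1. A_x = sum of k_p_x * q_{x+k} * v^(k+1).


v = 0.934579
Year 0: k_p_x=1.0, q=0.047, term=0.043925
Year 1: k_p_x=0.953, q=0.041, term=0.034128
Year 2: k_p_x=0.913927, q=0.027, term=0.020143
Year 3: k_p_x=0.889251, q=0.039, term=0.026458
Year 4: k_p_x=0.85457, q=0.048, term=0.029246
Year 5: k_p_x=0.813551, q=0.012, term=0.006505
A_x = 0.1604


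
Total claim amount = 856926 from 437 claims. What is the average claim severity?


severity = total / number
= 856926 / 437
= 1960.9291


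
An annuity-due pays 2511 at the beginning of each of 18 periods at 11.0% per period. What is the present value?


PV_due = PMT * (1-(1+i)^(-n))/i * (1+i)
PV_immediate = 19338.7592
PV_due = 19338.7592 * 1.11
= 21466.0227


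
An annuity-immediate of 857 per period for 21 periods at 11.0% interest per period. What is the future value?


FV = PMT * ((1+i)^n - 1) / i
= 857 * ((1.11)^21 - 1) / 0.11
= 857 * (8.949166 - 1) / 0.11
= 61931.2281


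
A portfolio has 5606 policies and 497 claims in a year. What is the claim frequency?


frequency = claims / policies
= 497 / 5606
= 0.0887


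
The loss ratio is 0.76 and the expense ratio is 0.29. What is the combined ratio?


Combined ratio = loss ratio + expense ratio
= 0.76 + 0.29
= 1.05


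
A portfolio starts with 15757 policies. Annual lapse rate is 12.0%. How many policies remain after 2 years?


remaining = initial * (1 - lapse)^years
= 15757 * (1 - 0.12)^2
= 15757 * 0.7744
= 12202.2208


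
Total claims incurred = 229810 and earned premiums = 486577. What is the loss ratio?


Loss ratio = claims / premiums
= 229810 / 486577
= 0.4723


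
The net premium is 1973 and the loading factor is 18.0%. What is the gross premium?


Gross = net * (1 + loading)
= 1973 * (1 + 0.18)
= 1973 * 1.18
= 2328.14


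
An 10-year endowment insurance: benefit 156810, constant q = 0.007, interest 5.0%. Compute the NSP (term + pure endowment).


Term component = 8236.9919
Pure endowment = 10_p_x * v^10 * benefit = 0.932164 * 0.613913 * 156810 = 89737.3518
NSP = 97974.3437


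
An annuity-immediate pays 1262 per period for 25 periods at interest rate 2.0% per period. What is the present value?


PV = PMT * (1 - (1+i)^(-n)) / i
= 1262 * (1 - (1+0.02)^(-25)) / 0.02
= 1262 * (1 - 0.609531) / 0.02
= 1262 * 19.523456
= 24638.6021


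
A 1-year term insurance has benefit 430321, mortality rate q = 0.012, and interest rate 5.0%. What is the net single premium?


NSP = benefit * q * v
v = 1/(1+i) = 0.952381
NSP = 430321 * 0.012 * 0.952381
= 4917.9543


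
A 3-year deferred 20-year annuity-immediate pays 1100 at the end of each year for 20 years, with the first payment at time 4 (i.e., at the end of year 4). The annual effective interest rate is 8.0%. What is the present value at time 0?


PV at time 3 of the 20-year annuity-immediate:
a_n = 1100 * (1-(1+0.08)^(-20))/0.08 = 10799.9621
Discount back 3 years to time 0:
PV = 10799.9621 * (1+0.08)^(-3)
= 10799.9621 * 0.793832
= 8573.3582


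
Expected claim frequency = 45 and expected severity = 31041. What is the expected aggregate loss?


E[S] = E[N] * E[X]
= 45 * 31041
= 1.3968e+06


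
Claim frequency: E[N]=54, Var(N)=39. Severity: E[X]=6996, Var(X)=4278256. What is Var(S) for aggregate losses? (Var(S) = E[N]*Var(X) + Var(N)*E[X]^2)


Var(S) = E[N]*Var(X) + Var(N)*E[X]^2
= 54*4278256 + 39*6996^2
= 231025824 + 1908816624
= 2.1398e+09


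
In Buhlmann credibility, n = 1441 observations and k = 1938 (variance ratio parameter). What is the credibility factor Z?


Z = n / (n + k)
= 1441 / (1441 + 1938)
= 1441 / 3379
= 0.4265


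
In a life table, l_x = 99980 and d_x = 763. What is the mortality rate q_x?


q_x = d_x / l_x
= 763 / 99980
= 0.0076


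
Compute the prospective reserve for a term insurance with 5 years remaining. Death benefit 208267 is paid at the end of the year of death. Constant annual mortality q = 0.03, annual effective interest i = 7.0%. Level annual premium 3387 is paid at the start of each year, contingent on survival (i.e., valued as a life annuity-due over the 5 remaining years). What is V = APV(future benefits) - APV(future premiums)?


v = 1/(1+i) = 0.934579
APV(future benefits) per unit = sum_{k=0}^{4} k_p_x * q * v^(k+1) = 0.11632
APV(future benefits) = 208267 * 0.11632 = 24225.6908
Life annuity-due factor ä_{x:5} = sum_{k=0}^{4} k_p_x * v^k = 4.148759
APV(future premiums) = 3387 * 4.148759 = 14051.8475
V = 24225.6908 - 14051.8475
= 10173.8433


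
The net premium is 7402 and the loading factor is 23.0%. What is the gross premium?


Gross = net * (1 + loading)
= 7402 * (1 + 0.23)
= 7402 * 1.23
= 9104.46


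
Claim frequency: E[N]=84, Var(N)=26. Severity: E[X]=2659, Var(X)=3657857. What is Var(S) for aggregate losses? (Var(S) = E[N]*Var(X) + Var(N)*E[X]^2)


Var(S) = E[N]*Var(X) + Var(N)*E[X]^2
= 84*3657857 + 26*2659^2
= 307259988 + 183827306
= 4.9109e+08


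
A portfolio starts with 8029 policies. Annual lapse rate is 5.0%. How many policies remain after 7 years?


remaining = initial * (1 - lapse)^years
= 8029 * (1 - 0.05)^7
= 8029 * 0.698337
= 5606.9502


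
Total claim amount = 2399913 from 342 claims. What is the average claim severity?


severity = total / number
= 2399913 / 342
= 7017.2895


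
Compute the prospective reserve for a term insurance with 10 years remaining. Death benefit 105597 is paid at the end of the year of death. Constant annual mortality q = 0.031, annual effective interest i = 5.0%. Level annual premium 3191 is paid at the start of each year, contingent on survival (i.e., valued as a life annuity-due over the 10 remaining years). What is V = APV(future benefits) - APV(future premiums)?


v = 1/(1+i) = 0.952381
APV(future benefits) per unit = sum_{k=0}^{9} k_p_x * q * v^(k+1) = 0.211233
APV(future benefits) = 105597 * 0.211233 = 22305.5604
Life annuity-due factor ä_{x:10} = sum_{k=0}^{9} k_p_x * v^k = 7.154663
APV(future premiums) = 3191 * 7.154663 = 22830.5286
V = 22305.5604 - 22830.5286
= -524.9683


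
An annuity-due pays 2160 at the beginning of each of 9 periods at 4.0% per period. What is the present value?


PV_due = PMT * (1-(1+i)^(-n))/i * (1+i)
PV_immediate = 16060.3163
PV_due = 16060.3163 * 1.04
= 16702.7289


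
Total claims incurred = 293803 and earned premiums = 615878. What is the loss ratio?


Loss ratio = claims / premiums
= 293803 / 615878
= 0.477


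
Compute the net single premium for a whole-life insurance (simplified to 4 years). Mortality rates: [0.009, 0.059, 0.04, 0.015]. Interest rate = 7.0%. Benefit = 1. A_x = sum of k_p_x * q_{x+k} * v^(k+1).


v = 0.934579
Year 0: k_p_x=1.0, q=0.009, term=0.008411
Year 1: k_p_x=0.991, q=0.059, term=0.051069
Year 2: k_p_x=0.932531, q=0.04, term=0.030449
Year 3: k_p_x=0.89523, q=0.015, term=0.010244
A_x = 0.1002


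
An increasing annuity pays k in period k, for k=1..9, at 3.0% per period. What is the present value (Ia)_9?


(Ia)_n = sum_{k=1}^{n} k * v^k, v = 1/(1+i)
v = 0.970874
Sum computed term by term:
(Ia)_9 = 37.3981


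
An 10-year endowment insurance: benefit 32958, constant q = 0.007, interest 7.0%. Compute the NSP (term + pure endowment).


Term component = 1576.3959
Pure endowment = 10_p_x * v^10 * benefit = 0.932164 * 0.508349 * 32958 = 15617.6454
NSP = 17194.0413


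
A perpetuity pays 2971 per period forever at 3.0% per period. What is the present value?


PV = PMT / i
= 2971 / 0.03
= 99033.3333


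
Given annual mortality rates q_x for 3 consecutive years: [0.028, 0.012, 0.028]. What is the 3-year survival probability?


p_k = 1 - q_k for each year
Survival = product of (1 - q_k)
= 0.972 * 0.988 * 0.972
= 0.9334


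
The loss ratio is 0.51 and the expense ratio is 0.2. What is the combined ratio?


Combined ratio = loss ratio + expense ratio
= 0.51 + 0.2
= 0.71


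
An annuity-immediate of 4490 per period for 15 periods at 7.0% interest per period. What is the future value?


FV = PMT * ((1+i)^n - 1) / i
= 4490 * ((1.07)^15 - 1) / 0.07
= 4490 * (2.759032 - 1) / 0.07
= 112829.3088


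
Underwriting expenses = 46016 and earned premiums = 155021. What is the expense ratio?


Expense ratio = expenses / premiums
= 46016 / 155021
= 0.2968


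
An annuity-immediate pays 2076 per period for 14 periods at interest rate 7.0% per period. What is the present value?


PV = PMT * (1 - (1+i)^(-n)) / i
= 2076 * (1 - (1+0.07)^(-14)) / 0.07
= 2076 * (1 - 0.387817) / 0.07
= 2076 * 8.745468
= 18155.5915


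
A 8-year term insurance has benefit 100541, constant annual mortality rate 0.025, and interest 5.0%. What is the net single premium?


NSP = benefit * sum_{k=0}^{n-1} k_p_x * q * v^(k+1)
With constant q=0.025, v=0.952381
Sum = 0.149086
NSP = 100541 * 0.149086
= 14989.2527


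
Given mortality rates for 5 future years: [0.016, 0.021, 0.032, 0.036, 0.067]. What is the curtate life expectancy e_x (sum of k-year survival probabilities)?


e_x = sum_{k=1}^{n} k_p_x
k_p_x values:
  1_p_x = 0.984
  2_p_x = 0.963336
  3_p_x = 0.932509
  4_p_x = 0.898939
  5_p_x = 0.83871
e_x = 4.6175


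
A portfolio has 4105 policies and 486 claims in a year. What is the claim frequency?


frequency = claims / policies
= 486 / 4105
= 0.1184


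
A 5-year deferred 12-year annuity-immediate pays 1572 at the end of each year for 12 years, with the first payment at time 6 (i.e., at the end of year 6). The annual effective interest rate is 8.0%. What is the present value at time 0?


PV at time 5 of the 12-year annuity-immediate:
a_n = 1572 * (1-(1+0.08)^(-12))/0.08 = 11846.7146
Discount back 5 years to time 0:
PV = 11846.7146 * (1+0.08)^(-5)
= 11846.7146 * 0.680583
= 8062.6749


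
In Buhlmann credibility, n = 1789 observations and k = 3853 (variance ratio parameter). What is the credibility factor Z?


Z = n / (n + k)
= 1789 / (1789 + 3853)
= 1789 / 5642
= 0.3171


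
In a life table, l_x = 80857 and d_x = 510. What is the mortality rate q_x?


q_x = d_x / l_x
= 510 / 80857
= 0.0063


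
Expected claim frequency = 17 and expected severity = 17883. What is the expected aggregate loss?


E[S] = E[N] * E[X]
= 17 * 17883
= 304011
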